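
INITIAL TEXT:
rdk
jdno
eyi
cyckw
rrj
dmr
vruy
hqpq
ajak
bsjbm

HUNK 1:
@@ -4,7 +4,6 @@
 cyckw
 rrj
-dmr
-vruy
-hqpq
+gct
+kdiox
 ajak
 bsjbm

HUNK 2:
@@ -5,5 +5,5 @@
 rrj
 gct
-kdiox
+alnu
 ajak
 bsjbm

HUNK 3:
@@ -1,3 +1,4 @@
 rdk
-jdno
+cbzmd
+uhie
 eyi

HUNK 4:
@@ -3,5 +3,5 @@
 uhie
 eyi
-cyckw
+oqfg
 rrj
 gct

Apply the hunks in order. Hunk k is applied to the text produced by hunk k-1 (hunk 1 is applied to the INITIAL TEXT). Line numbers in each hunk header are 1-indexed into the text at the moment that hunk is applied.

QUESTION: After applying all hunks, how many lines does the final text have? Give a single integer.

Hunk 1: at line 4 remove [dmr,vruy,hqpq] add [gct,kdiox] -> 9 lines: rdk jdno eyi cyckw rrj gct kdiox ajak bsjbm
Hunk 2: at line 5 remove [kdiox] add [alnu] -> 9 lines: rdk jdno eyi cyckw rrj gct alnu ajak bsjbm
Hunk 3: at line 1 remove [jdno] add [cbzmd,uhie] -> 10 lines: rdk cbzmd uhie eyi cyckw rrj gct alnu ajak bsjbm
Hunk 4: at line 3 remove [cyckw] add [oqfg] -> 10 lines: rdk cbzmd uhie eyi oqfg rrj gct alnu ajak bsjbm
Final line count: 10

Answer: 10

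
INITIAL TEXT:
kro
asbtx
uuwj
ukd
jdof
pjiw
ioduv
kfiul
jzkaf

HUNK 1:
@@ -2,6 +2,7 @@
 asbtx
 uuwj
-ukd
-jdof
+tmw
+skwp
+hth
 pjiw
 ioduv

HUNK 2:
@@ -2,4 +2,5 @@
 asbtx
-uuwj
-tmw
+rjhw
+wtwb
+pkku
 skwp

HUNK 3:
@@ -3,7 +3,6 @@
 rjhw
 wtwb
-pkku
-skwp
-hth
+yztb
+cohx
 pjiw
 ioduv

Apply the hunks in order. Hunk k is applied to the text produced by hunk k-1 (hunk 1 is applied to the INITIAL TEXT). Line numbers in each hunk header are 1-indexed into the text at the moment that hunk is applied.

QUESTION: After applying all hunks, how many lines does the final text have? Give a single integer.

Answer: 10

Derivation:
Hunk 1: at line 2 remove [ukd,jdof] add [tmw,skwp,hth] -> 10 lines: kro asbtx uuwj tmw skwp hth pjiw ioduv kfiul jzkaf
Hunk 2: at line 2 remove [uuwj,tmw] add [rjhw,wtwb,pkku] -> 11 lines: kro asbtx rjhw wtwb pkku skwp hth pjiw ioduv kfiul jzkaf
Hunk 3: at line 3 remove [pkku,skwp,hth] add [yztb,cohx] -> 10 lines: kro asbtx rjhw wtwb yztb cohx pjiw ioduv kfiul jzkaf
Final line count: 10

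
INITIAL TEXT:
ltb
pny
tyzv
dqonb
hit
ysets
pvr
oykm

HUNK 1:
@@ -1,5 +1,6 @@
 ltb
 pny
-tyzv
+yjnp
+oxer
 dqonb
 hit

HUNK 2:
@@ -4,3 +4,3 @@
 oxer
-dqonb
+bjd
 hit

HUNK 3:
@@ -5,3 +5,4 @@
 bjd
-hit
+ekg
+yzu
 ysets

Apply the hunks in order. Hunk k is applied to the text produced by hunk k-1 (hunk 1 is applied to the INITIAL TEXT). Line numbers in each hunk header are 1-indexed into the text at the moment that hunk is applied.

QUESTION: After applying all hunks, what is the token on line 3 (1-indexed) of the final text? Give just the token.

Hunk 1: at line 1 remove [tyzv] add [yjnp,oxer] -> 9 lines: ltb pny yjnp oxer dqonb hit ysets pvr oykm
Hunk 2: at line 4 remove [dqonb] add [bjd] -> 9 lines: ltb pny yjnp oxer bjd hit ysets pvr oykm
Hunk 3: at line 5 remove [hit] add [ekg,yzu] -> 10 lines: ltb pny yjnp oxer bjd ekg yzu ysets pvr oykm
Final line 3: yjnp

Answer: yjnp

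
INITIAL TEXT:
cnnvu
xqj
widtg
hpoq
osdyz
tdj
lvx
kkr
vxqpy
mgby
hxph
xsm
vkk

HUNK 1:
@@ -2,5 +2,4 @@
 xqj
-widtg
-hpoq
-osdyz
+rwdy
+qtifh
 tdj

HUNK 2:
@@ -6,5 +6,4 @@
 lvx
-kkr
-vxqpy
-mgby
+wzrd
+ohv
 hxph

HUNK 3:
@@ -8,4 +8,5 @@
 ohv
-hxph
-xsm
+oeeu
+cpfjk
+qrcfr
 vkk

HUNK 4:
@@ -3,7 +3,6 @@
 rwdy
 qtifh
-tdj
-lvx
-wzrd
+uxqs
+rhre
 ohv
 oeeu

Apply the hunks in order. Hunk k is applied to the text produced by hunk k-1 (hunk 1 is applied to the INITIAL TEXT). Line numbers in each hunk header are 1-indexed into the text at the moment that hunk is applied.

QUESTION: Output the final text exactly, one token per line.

Hunk 1: at line 2 remove [widtg,hpoq,osdyz] add [rwdy,qtifh] -> 12 lines: cnnvu xqj rwdy qtifh tdj lvx kkr vxqpy mgby hxph xsm vkk
Hunk 2: at line 6 remove [kkr,vxqpy,mgby] add [wzrd,ohv] -> 11 lines: cnnvu xqj rwdy qtifh tdj lvx wzrd ohv hxph xsm vkk
Hunk 3: at line 8 remove [hxph,xsm] add [oeeu,cpfjk,qrcfr] -> 12 lines: cnnvu xqj rwdy qtifh tdj lvx wzrd ohv oeeu cpfjk qrcfr vkk
Hunk 4: at line 3 remove [tdj,lvx,wzrd] add [uxqs,rhre] -> 11 lines: cnnvu xqj rwdy qtifh uxqs rhre ohv oeeu cpfjk qrcfr vkk

Answer: cnnvu
xqj
rwdy
qtifh
uxqs
rhre
ohv
oeeu
cpfjk
qrcfr
vkk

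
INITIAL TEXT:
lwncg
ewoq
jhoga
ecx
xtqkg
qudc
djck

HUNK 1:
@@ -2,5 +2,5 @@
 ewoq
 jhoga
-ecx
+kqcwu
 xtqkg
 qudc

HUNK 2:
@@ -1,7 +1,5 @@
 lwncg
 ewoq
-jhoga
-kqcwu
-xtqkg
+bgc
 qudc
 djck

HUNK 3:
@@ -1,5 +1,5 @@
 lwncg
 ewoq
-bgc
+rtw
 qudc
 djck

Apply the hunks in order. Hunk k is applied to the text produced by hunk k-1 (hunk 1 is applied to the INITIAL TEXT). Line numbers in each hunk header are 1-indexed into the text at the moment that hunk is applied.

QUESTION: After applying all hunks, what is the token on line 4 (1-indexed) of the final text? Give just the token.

Hunk 1: at line 2 remove [ecx] add [kqcwu] -> 7 lines: lwncg ewoq jhoga kqcwu xtqkg qudc djck
Hunk 2: at line 1 remove [jhoga,kqcwu,xtqkg] add [bgc] -> 5 lines: lwncg ewoq bgc qudc djck
Hunk 3: at line 1 remove [bgc] add [rtw] -> 5 lines: lwncg ewoq rtw qudc djck
Final line 4: qudc

Answer: qudc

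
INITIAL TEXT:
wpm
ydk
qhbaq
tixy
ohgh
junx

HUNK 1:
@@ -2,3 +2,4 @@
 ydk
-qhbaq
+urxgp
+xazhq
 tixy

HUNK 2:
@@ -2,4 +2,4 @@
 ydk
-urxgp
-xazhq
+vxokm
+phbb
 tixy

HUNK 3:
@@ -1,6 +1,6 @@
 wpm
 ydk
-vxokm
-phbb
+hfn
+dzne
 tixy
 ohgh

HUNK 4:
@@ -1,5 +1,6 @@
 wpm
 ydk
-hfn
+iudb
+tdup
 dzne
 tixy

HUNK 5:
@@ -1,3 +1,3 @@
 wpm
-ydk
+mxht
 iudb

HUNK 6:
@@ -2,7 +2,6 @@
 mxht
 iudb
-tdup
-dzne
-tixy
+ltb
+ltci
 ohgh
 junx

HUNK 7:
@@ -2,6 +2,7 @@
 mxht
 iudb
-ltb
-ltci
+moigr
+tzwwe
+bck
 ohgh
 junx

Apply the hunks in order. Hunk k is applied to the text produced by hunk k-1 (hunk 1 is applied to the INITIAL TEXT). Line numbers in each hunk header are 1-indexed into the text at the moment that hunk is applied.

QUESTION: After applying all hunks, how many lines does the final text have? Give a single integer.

Answer: 8

Derivation:
Hunk 1: at line 2 remove [qhbaq] add [urxgp,xazhq] -> 7 lines: wpm ydk urxgp xazhq tixy ohgh junx
Hunk 2: at line 2 remove [urxgp,xazhq] add [vxokm,phbb] -> 7 lines: wpm ydk vxokm phbb tixy ohgh junx
Hunk 3: at line 1 remove [vxokm,phbb] add [hfn,dzne] -> 7 lines: wpm ydk hfn dzne tixy ohgh junx
Hunk 4: at line 1 remove [hfn] add [iudb,tdup] -> 8 lines: wpm ydk iudb tdup dzne tixy ohgh junx
Hunk 5: at line 1 remove [ydk] add [mxht] -> 8 lines: wpm mxht iudb tdup dzne tixy ohgh junx
Hunk 6: at line 2 remove [tdup,dzne,tixy] add [ltb,ltci] -> 7 lines: wpm mxht iudb ltb ltci ohgh junx
Hunk 7: at line 2 remove [ltb,ltci] add [moigr,tzwwe,bck] -> 8 lines: wpm mxht iudb moigr tzwwe bck ohgh junx
Final line count: 8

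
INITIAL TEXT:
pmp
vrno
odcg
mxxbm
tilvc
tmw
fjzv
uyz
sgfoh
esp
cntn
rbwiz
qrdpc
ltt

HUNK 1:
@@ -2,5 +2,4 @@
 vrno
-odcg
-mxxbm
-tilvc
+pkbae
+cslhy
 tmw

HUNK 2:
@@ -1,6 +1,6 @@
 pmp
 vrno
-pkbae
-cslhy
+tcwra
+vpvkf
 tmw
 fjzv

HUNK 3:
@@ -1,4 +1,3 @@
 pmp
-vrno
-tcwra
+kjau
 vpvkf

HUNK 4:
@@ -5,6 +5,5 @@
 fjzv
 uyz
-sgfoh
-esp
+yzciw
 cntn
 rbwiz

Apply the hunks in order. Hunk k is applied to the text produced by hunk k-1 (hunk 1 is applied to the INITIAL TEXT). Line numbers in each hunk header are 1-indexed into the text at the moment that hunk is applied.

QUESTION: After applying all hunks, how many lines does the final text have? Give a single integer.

Hunk 1: at line 2 remove [odcg,mxxbm,tilvc] add [pkbae,cslhy] -> 13 lines: pmp vrno pkbae cslhy tmw fjzv uyz sgfoh esp cntn rbwiz qrdpc ltt
Hunk 2: at line 1 remove [pkbae,cslhy] add [tcwra,vpvkf] -> 13 lines: pmp vrno tcwra vpvkf tmw fjzv uyz sgfoh esp cntn rbwiz qrdpc ltt
Hunk 3: at line 1 remove [vrno,tcwra] add [kjau] -> 12 lines: pmp kjau vpvkf tmw fjzv uyz sgfoh esp cntn rbwiz qrdpc ltt
Hunk 4: at line 5 remove [sgfoh,esp] add [yzciw] -> 11 lines: pmp kjau vpvkf tmw fjzv uyz yzciw cntn rbwiz qrdpc ltt
Final line count: 11

Answer: 11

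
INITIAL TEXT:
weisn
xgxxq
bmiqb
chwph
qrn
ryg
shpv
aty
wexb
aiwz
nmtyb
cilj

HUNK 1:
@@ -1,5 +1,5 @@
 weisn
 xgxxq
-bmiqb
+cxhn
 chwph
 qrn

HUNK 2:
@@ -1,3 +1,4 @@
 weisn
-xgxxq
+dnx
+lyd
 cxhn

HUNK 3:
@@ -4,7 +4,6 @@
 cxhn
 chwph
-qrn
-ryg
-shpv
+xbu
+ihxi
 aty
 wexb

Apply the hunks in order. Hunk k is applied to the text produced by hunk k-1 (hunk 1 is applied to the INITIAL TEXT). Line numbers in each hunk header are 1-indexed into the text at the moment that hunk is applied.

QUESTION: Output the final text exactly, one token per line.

Answer: weisn
dnx
lyd
cxhn
chwph
xbu
ihxi
aty
wexb
aiwz
nmtyb
cilj

Derivation:
Hunk 1: at line 1 remove [bmiqb] add [cxhn] -> 12 lines: weisn xgxxq cxhn chwph qrn ryg shpv aty wexb aiwz nmtyb cilj
Hunk 2: at line 1 remove [xgxxq] add [dnx,lyd] -> 13 lines: weisn dnx lyd cxhn chwph qrn ryg shpv aty wexb aiwz nmtyb cilj
Hunk 3: at line 4 remove [qrn,ryg,shpv] add [xbu,ihxi] -> 12 lines: weisn dnx lyd cxhn chwph xbu ihxi aty wexb aiwz nmtyb cilj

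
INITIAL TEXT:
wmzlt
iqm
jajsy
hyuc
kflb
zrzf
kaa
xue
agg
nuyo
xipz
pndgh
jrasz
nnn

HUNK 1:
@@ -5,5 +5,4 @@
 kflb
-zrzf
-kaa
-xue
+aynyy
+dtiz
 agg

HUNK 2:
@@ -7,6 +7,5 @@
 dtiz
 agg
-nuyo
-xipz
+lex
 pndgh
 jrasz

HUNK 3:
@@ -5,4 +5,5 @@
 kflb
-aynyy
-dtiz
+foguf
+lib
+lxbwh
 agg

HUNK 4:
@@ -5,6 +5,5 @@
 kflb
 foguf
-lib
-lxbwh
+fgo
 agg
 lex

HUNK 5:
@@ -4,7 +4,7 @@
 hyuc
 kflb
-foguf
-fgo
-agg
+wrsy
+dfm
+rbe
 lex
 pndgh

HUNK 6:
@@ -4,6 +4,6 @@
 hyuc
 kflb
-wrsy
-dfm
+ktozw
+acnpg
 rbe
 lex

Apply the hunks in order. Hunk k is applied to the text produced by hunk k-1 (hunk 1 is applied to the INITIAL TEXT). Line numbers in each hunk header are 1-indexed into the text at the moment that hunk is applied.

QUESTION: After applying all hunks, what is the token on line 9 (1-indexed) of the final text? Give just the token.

Answer: lex

Derivation:
Hunk 1: at line 5 remove [zrzf,kaa,xue] add [aynyy,dtiz] -> 13 lines: wmzlt iqm jajsy hyuc kflb aynyy dtiz agg nuyo xipz pndgh jrasz nnn
Hunk 2: at line 7 remove [nuyo,xipz] add [lex] -> 12 lines: wmzlt iqm jajsy hyuc kflb aynyy dtiz agg lex pndgh jrasz nnn
Hunk 3: at line 5 remove [aynyy,dtiz] add [foguf,lib,lxbwh] -> 13 lines: wmzlt iqm jajsy hyuc kflb foguf lib lxbwh agg lex pndgh jrasz nnn
Hunk 4: at line 5 remove [lib,lxbwh] add [fgo] -> 12 lines: wmzlt iqm jajsy hyuc kflb foguf fgo agg lex pndgh jrasz nnn
Hunk 5: at line 4 remove [foguf,fgo,agg] add [wrsy,dfm,rbe] -> 12 lines: wmzlt iqm jajsy hyuc kflb wrsy dfm rbe lex pndgh jrasz nnn
Hunk 6: at line 4 remove [wrsy,dfm] add [ktozw,acnpg] -> 12 lines: wmzlt iqm jajsy hyuc kflb ktozw acnpg rbe lex pndgh jrasz nnn
Final line 9: lex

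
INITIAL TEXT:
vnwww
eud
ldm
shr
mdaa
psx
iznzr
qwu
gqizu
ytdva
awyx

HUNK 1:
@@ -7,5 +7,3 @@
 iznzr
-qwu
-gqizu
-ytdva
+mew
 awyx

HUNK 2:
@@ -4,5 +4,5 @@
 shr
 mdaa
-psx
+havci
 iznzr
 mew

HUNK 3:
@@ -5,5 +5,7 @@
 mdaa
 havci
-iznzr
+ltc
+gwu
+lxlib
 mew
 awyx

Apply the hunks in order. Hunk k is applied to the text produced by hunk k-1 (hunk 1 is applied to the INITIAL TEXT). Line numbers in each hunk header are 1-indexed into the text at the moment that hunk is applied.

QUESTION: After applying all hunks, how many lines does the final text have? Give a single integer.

Hunk 1: at line 7 remove [qwu,gqizu,ytdva] add [mew] -> 9 lines: vnwww eud ldm shr mdaa psx iznzr mew awyx
Hunk 2: at line 4 remove [psx] add [havci] -> 9 lines: vnwww eud ldm shr mdaa havci iznzr mew awyx
Hunk 3: at line 5 remove [iznzr] add [ltc,gwu,lxlib] -> 11 lines: vnwww eud ldm shr mdaa havci ltc gwu lxlib mew awyx
Final line count: 11

Answer: 11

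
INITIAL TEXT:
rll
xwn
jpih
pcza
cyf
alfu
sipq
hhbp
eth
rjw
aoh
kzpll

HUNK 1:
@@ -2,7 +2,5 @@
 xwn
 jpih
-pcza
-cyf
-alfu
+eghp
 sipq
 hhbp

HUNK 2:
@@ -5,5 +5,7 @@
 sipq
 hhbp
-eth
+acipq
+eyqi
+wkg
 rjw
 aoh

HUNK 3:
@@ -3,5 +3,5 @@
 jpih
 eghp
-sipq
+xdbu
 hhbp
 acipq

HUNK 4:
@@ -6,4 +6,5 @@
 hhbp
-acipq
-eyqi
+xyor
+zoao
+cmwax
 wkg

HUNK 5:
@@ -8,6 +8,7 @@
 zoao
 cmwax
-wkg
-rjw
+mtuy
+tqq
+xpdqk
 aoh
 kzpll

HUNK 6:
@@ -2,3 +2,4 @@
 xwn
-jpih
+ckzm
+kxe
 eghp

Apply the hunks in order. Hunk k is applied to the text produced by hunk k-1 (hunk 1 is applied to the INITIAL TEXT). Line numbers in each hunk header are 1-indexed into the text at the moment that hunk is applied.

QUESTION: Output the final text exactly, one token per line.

Hunk 1: at line 2 remove [pcza,cyf,alfu] add [eghp] -> 10 lines: rll xwn jpih eghp sipq hhbp eth rjw aoh kzpll
Hunk 2: at line 5 remove [eth] add [acipq,eyqi,wkg] -> 12 lines: rll xwn jpih eghp sipq hhbp acipq eyqi wkg rjw aoh kzpll
Hunk 3: at line 3 remove [sipq] add [xdbu] -> 12 lines: rll xwn jpih eghp xdbu hhbp acipq eyqi wkg rjw aoh kzpll
Hunk 4: at line 6 remove [acipq,eyqi] add [xyor,zoao,cmwax] -> 13 lines: rll xwn jpih eghp xdbu hhbp xyor zoao cmwax wkg rjw aoh kzpll
Hunk 5: at line 8 remove [wkg,rjw] add [mtuy,tqq,xpdqk] -> 14 lines: rll xwn jpih eghp xdbu hhbp xyor zoao cmwax mtuy tqq xpdqk aoh kzpll
Hunk 6: at line 2 remove [jpih] add [ckzm,kxe] -> 15 lines: rll xwn ckzm kxe eghp xdbu hhbp xyor zoao cmwax mtuy tqq xpdqk aoh kzpll

Answer: rll
xwn
ckzm
kxe
eghp
xdbu
hhbp
xyor
zoao
cmwax
mtuy
tqq
xpdqk
aoh
kzpll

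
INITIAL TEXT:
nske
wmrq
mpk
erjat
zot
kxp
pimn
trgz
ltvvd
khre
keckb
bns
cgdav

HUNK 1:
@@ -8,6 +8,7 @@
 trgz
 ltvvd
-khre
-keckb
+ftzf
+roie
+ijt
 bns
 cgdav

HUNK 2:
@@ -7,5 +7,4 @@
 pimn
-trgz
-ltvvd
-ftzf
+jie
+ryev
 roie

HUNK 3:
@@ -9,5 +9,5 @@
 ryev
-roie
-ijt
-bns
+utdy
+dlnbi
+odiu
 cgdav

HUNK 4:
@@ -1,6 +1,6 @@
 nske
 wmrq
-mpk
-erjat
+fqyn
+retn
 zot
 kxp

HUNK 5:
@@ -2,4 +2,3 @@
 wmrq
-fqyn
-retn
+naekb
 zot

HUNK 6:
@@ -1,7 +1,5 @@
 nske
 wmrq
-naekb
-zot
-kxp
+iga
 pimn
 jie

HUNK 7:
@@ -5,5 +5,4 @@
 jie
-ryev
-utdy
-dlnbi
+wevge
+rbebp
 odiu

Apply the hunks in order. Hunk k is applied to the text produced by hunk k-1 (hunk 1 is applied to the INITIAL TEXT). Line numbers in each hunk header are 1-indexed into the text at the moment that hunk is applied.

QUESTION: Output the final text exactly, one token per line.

Answer: nske
wmrq
iga
pimn
jie
wevge
rbebp
odiu
cgdav

Derivation:
Hunk 1: at line 8 remove [khre,keckb] add [ftzf,roie,ijt] -> 14 lines: nske wmrq mpk erjat zot kxp pimn trgz ltvvd ftzf roie ijt bns cgdav
Hunk 2: at line 7 remove [trgz,ltvvd,ftzf] add [jie,ryev] -> 13 lines: nske wmrq mpk erjat zot kxp pimn jie ryev roie ijt bns cgdav
Hunk 3: at line 9 remove [roie,ijt,bns] add [utdy,dlnbi,odiu] -> 13 lines: nske wmrq mpk erjat zot kxp pimn jie ryev utdy dlnbi odiu cgdav
Hunk 4: at line 1 remove [mpk,erjat] add [fqyn,retn] -> 13 lines: nske wmrq fqyn retn zot kxp pimn jie ryev utdy dlnbi odiu cgdav
Hunk 5: at line 2 remove [fqyn,retn] add [naekb] -> 12 lines: nske wmrq naekb zot kxp pimn jie ryev utdy dlnbi odiu cgdav
Hunk 6: at line 1 remove [naekb,zot,kxp] add [iga] -> 10 lines: nske wmrq iga pimn jie ryev utdy dlnbi odiu cgdav
Hunk 7: at line 5 remove [ryev,utdy,dlnbi] add [wevge,rbebp] -> 9 lines: nske wmrq iga pimn jie wevge rbebp odiu cgdav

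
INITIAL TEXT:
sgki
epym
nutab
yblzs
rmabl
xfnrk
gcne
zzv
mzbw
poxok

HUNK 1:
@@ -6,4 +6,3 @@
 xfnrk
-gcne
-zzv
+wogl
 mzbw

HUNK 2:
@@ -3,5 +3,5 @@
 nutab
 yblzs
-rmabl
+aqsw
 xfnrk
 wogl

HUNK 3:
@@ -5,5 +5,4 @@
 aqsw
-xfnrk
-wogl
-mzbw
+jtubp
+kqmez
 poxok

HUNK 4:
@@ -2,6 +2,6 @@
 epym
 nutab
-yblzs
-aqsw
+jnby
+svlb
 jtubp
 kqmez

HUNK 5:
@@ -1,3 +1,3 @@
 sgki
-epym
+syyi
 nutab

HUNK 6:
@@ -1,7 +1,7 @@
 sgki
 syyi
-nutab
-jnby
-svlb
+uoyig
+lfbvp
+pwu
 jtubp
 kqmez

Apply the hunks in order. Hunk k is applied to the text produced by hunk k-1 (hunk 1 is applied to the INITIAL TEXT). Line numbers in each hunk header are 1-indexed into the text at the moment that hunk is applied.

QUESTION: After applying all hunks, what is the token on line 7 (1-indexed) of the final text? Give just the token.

Hunk 1: at line 6 remove [gcne,zzv] add [wogl] -> 9 lines: sgki epym nutab yblzs rmabl xfnrk wogl mzbw poxok
Hunk 2: at line 3 remove [rmabl] add [aqsw] -> 9 lines: sgki epym nutab yblzs aqsw xfnrk wogl mzbw poxok
Hunk 3: at line 5 remove [xfnrk,wogl,mzbw] add [jtubp,kqmez] -> 8 lines: sgki epym nutab yblzs aqsw jtubp kqmez poxok
Hunk 4: at line 2 remove [yblzs,aqsw] add [jnby,svlb] -> 8 lines: sgki epym nutab jnby svlb jtubp kqmez poxok
Hunk 5: at line 1 remove [epym] add [syyi] -> 8 lines: sgki syyi nutab jnby svlb jtubp kqmez poxok
Hunk 6: at line 1 remove [nutab,jnby,svlb] add [uoyig,lfbvp,pwu] -> 8 lines: sgki syyi uoyig lfbvp pwu jtubp kqmez poxok
Final line 7: kqmez

Answer: kqmez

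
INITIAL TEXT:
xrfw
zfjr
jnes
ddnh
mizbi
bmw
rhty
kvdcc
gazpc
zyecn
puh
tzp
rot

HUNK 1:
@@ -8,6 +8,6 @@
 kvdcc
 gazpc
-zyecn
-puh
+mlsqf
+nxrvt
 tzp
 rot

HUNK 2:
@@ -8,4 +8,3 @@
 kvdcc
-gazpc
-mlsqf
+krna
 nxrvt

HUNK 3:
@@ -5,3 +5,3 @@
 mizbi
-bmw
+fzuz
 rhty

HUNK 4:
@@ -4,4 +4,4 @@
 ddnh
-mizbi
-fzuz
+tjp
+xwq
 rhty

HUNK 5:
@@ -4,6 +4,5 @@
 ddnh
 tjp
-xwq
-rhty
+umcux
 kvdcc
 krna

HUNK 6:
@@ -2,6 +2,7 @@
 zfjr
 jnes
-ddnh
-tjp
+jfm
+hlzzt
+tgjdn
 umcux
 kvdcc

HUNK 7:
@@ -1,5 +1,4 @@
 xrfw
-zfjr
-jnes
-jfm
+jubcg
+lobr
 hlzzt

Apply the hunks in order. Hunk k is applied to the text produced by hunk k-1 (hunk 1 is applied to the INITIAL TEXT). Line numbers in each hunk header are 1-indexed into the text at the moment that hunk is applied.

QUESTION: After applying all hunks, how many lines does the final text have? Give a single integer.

Answer: 11

Derivation:
Hunk 1: at line 8 remove [zyecn,puh] add [mlsqf,nxrvt] -> 13 lines: xrfw zfjr jnes ddnh mizbi bmw rhty kvdcc gazpc mlsqf nxrvt tzp rot
Hunk 2: at line 8 remove [gazpc,mlsqf] add [krna] -> 12 lines: xrfw zfjr jnes ddnh mizbi bmw rhty kvdcc krna nxrvt tzp rot
Hunk 3: at line 5 remove [bmw] add [fzuz] -> 12 lines: xrfw zfjr jnes ddnh mizbi fzuz rhty kvdcc krna nxrvt tzp rot
Hunk 4: at line 4 remove [mizbi,fzuz] add [tjp,xwq] -> 12 lines: xrfw zfjr jnes ddnh tjp xwq rhty kvdcc krna nxrvt tzp rot
Hunk 5: at line 4 remove [xwq,rhty] add [umcux] -> 11 lines: xrfw zfjr jnes ddnh tjp umcux kvdcc krna nxrvt tzp rot
Hunk 6: at line 2 remove [ddnh,tjp] add [jfm,hlzzt,tgjdn] -> 12 lines: xrfw zfjr jnes jfm hlzzt tgjdn umcux kvdcc krna nxrvt tzp rot
Hunk 7: at line 1 remove [zfjr,jnes,jfm] add [jubcg,lobr] -> 11 lines: xrfw jubcg lobr hlzzt tgjdn umcux kvdcc krna nxrvt tzp rot
Final line count: 11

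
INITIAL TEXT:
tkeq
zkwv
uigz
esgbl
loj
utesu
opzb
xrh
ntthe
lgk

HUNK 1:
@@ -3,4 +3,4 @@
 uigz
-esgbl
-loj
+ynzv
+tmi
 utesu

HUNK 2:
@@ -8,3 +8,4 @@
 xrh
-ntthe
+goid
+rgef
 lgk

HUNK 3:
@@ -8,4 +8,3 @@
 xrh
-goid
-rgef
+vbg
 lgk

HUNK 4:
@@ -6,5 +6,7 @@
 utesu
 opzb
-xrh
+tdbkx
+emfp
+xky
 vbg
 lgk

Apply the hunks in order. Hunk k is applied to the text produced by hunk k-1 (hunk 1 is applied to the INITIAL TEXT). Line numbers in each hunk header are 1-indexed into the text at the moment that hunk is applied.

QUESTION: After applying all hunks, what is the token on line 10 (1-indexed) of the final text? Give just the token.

Answer: xky

Derivation:
Hunk 1: at line 3 remove [esgbl,loj] add [ynzv,tmi] -> 10 lines: tkeq zkwv uigz ynzv tmi utesu opzb xrh ntthe lgk
Hunk 2: at line 8 remove [ntthe] add [goid,rgef] -> 11 lines: tkeq zkwv uigz ynzv tmi utesu opzb xrh goid rgef lgk
Hunk 3: at line 8 remove [goid,rgef] add [vbg] -> 10 lines: tkeq zkwv uigz ynzv tmi utesu opzb xrh vbg lgk
Hunk 4: at line 6 remove [xrh] add [tdbkx,emfp,xky] -> 12 lines: tkeq zkwv uigz ynzv tmi utesu opzb tdbkx emfp xky vbg lgk
Final line 10: xky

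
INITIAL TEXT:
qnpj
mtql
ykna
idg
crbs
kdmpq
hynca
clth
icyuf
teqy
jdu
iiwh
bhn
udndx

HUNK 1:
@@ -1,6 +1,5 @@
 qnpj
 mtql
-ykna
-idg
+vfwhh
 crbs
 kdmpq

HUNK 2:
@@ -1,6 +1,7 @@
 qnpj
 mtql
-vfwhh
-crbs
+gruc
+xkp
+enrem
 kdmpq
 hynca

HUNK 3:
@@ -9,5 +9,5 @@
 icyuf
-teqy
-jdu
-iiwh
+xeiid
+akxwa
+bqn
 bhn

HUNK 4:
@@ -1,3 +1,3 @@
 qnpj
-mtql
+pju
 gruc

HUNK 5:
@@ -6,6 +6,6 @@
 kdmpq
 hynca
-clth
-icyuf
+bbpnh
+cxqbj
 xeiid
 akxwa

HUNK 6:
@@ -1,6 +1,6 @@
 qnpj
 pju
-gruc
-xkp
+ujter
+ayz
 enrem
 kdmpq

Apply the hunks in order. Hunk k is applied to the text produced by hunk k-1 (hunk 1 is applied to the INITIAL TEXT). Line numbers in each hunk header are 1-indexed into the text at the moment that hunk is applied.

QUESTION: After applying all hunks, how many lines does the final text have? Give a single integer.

Answer: 14

Derivation:
Hunk 1: at line 1 remove [ykna,idg] add [vfwhh] -> 13 lines: qnpj mtql vfwhh crbs kdmpq hynca clth icyuf teqy jdu iiwh bhn udndx
Hunk 2: at line 1 remove [vfwhh,crbs] add [gruc,xkp,enrem] -> 14 lines: qnpj mtql gruc xkp enrem kdmpq hynca clth icyuf teqy jdu iiwh bhn udndx
Hunk 3: at line 9 remove [teqy,jdu,iiwh] add [xeiid,akxwa,bqn] -> 14 lines: qnpj mtql gruc xkp enrem kdmpq hynca clth icyuf xeiid akxwa bqn bhn udndx
Hunk 4: at line 1 remove [mtql] add [pju] -> 14 lines: qnpj pju gruc xkp enrem kdmpq hynca clth icyuf xeiid akxwa bqn bhn udndx
Hunk 5: at line 6 remove [clth,icyuf] add [bbpnh,cxqbj] -> 14 lines: qnpj pju gruc xkp enrem kdmpq hynca bbpnh cxqbj xeiid akxwa bqn bhn udndx
Hunk 6: at line 1 remove [gruc,xkp] add [ujter,ayz] -> 14 lines: qnpj pju ujter ayz enrem kdmpq hynca bbpnh cxqbj xeiid akxwa bqn bhn udndx
Final line count: 14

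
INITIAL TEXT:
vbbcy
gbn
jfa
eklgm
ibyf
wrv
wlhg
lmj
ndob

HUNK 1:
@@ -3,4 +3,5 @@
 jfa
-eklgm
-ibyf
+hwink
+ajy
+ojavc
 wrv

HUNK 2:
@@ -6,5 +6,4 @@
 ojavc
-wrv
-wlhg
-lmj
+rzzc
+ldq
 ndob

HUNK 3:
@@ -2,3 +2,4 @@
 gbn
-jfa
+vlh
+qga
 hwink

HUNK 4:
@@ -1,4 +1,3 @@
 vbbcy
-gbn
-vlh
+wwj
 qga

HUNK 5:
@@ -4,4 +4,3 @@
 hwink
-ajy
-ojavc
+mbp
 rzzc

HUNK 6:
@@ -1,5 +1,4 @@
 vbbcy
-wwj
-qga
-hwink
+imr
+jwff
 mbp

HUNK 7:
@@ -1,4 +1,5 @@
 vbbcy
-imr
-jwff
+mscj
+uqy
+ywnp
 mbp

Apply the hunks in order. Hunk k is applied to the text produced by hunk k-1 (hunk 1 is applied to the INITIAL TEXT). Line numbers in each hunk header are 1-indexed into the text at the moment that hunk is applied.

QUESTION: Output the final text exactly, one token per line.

Hunk 1: at line 3 remove [eklgm,ibyf] add [hwink,ajy,ojavc] -> 10 lines: vbbcy gbn jfa hwink ajy ojavc wrv wlhg lmj ndob
Hunk 2: at line 6 remove [wrv,wlhg,lmj] add [rzzc,ldq] -> 9 lines: vbbcy gbn jfa hwink ajy ojavc rzzc ldq ndob
Hunk 3: at line 2 remove [jfa] add [vlh,qga] -> 10 lines: vbbcy gbn vlh qga hwink ajy ojavc rzzc ldq ndob
Hunk 4: at line 1 remove [gbn,vlh] add [wwj] -> 9 lines: vbbcy wwj qga hwink ajy ojavc rzzc ldq ndob
Hunk 5: at line 4 remove [ajy,ojavc] add [mbp] -> 8 lines: vbbcy wwj qga hwink mbp rzzc ldq ndob
Hunk 6: at line 1 remove [wwj,qga,hwink] add [imr,jwff] -> 7 lines: vbbcy imr jwff mbp rzzc ldq ndob
Hunk 7: at line 1 remove [imr,jwff] add [mscj,uqy,ywnp] -> 8 lines: vbbcy mscj uqy ywnp mbp rzzc ldq ndob

Answer: vbbcy
mscj
uqy
ywnp
mbp
rzzc
ldq
ndob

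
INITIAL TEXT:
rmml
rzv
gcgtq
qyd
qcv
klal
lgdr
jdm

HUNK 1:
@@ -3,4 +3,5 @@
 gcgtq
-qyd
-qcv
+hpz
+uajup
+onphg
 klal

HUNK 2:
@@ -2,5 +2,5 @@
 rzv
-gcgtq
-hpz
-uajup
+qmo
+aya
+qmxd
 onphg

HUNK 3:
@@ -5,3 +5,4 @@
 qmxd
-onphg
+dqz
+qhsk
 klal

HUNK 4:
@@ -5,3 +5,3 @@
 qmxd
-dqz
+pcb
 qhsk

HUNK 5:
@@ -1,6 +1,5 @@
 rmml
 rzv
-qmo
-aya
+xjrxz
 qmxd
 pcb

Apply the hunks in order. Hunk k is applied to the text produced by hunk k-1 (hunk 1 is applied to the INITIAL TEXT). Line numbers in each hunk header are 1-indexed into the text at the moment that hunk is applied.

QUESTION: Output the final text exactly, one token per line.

Answer: rmml
rzv
xjrxz
qmxd
pcb
qhsk
klal
lgdr
jdm

Derivation:
Hunk 1: at line 3 remove [qyd,qcv] add [hpz,uajup,onphg] -> 9 lines: rmml rzv gcgtq hpz uajup onphg klal lgdr jdm
Hunk 2: at line 2 remove [gcgtq,hpz,uajup] add [qmo,aya,qmxd] -> 9 lines: rmml rzv qmo aya qmxd onphg klal lgdr jdm
Hunk 3: at line 5 remove [onphg] add [dqz,qhsk] -> 10 lines: rmml rzv qmo aya qmxd dqz qhsk klal lgdr jdm
Hunk 4: at line 5 remove [dqz] add [pcb] -> 10 lines: rmml rzv qmo aya qmxd pcb qhsk klal lgdr jdm
Hunk 5: at line 1 remove [qmo,aya] add [xjrxz] -> 9 lines: rmml rzv xjrxz qmxd pcb qhsk klal lgdr jdm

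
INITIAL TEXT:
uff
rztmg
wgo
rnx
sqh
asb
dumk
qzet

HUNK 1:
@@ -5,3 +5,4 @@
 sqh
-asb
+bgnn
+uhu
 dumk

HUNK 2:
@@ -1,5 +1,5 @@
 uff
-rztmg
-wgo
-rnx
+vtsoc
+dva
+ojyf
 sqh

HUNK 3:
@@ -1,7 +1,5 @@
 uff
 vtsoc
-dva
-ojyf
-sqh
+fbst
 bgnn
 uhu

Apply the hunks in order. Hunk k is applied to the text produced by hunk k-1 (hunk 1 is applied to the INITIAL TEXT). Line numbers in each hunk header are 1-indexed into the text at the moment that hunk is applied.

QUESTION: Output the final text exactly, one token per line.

Answer: uff
vtsoc
fbst
bgnn
uhu
dumk
qzet

Derivation:
Hunk 1: at line 5 remove [asb] add [bgnn,uhu] -> 9 lines: uff rztmg wgo rnx sqh bgnn uhu dumk qzet
Hunk 2: at line 1 remove [rztmg,wgo,rnx] add [vtsoc,dva,ojyf] -> 9 lines: uff vtsoc dva ojyf sqh bgnn uhu dumk qzet
Hunk 3: at line 1 remove [dva,ojyf,sqh] add [fbst] -> 7 lines: uff vtsoc fbst bgnn uhu dumk qzet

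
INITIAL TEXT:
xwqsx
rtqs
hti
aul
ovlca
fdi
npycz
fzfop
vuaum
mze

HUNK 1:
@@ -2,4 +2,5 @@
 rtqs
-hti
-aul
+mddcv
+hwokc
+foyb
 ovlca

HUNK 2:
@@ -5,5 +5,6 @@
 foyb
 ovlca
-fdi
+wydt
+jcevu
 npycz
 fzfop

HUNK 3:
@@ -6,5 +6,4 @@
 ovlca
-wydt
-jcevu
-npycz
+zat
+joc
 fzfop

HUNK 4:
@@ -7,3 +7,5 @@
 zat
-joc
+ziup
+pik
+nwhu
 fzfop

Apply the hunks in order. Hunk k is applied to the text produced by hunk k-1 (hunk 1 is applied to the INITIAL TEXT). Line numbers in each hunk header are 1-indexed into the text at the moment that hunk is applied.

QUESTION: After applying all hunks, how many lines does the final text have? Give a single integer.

Hunk 1: at line 2 remove [hti,aul] add [mddcv,hwokc,foyb] -> 11 lines: xwqsx rtqs mddcv hwokc foyb ovlca fdi npycz fzfop vuaum mze
Hunk 2: at line 5 remove [fdi] add [wydt,jcevu] -> 12 lines: xwqsx rtqs mddcv hwokc foyb ovlca wydt jcevu npycz fzfop vuaum mze
Hunk 3: at line 6 remove [wydt,jcevu,npycz] add [zat,joc] -> 11 lines: xwqsx rtqs mddcv hwokc foyb ovlca zat joc fzfop vuaum mze
Hunk 4: at line 7 remove [joc] add [ziup,pik,nwhu] -> 13 lines: xwqsx rtqs mddcv hwokc foyb ovlca zat ziup pik nwhu fzfop vuaum mze
Final line count: 13

Answer: 13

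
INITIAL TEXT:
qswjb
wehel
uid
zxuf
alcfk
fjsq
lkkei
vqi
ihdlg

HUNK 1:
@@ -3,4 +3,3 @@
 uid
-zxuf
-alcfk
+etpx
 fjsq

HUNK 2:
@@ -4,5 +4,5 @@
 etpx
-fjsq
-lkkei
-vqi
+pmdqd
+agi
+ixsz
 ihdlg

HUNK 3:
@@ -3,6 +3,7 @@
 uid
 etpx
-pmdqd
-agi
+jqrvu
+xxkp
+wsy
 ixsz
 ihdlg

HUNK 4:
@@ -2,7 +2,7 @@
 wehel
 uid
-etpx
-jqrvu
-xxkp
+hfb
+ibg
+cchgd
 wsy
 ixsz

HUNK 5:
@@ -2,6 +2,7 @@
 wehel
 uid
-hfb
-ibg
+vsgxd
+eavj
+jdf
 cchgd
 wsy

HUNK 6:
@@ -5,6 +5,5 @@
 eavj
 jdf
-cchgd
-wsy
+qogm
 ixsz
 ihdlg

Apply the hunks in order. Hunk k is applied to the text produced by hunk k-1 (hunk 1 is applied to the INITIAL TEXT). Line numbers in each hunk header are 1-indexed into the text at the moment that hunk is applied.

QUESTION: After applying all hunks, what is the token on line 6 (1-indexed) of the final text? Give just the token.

Answer: jdf

Derivation:
Hunk 1: at line 3 remove [zxuf,alcfk] add [etpx] -> 8 lines: qswjb wehel uid etpx fjsq lkkei vqi ihdlg
Hunk 2: at line 4 remove [fjsq,lkkei,vqi] add [pmdqd,agi,ixsz] -> 8 lines: qswjb wehel uid etpx pmdqd agi ixsz ihdlg
Hunk 3: at line 3 remove [pmdqd,agi] add [jqrvu,xxkp,wsy] -> 9 lines: qswjb wehel uid etpx jqrvu xxkp wsy ixsz ihdlg
Hunk 4: at line 2 remove [etpx,jqrvu,xxkp] add [hfb,ibg,cchgd] -> 9 lines: qswjb wehel uid hfb ibg cchgd wsy ixsz ihdlg
Hunk 5: at line 2 remove [hfb,ibg] add [vsgxd,eavj,jdf] -> 10 lines: qswjb wehel uid vsgxd eavj jdf cchgd wsy ixsz ihdlg
Hunk 6: at line 5 remove [cchgd,wsy] add [qogm] -> 9 lines: qswjb wehel uid vsgxd eavj jdf qogm ixsz ihdlg
Final line 6: jdf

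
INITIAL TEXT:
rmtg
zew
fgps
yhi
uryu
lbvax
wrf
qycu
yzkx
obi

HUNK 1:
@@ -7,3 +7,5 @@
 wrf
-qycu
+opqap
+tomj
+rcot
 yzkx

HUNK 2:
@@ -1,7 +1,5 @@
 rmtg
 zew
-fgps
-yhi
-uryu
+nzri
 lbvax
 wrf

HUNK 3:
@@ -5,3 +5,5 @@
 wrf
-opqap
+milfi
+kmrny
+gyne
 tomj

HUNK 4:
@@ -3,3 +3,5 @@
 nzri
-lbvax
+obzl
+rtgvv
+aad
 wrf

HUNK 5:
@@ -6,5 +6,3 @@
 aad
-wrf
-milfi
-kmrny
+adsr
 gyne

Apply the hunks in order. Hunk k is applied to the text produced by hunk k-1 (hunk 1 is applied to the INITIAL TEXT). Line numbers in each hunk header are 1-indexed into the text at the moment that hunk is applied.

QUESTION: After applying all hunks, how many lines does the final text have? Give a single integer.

Hunk 1: at line 7 remove [qycu] add [opqap,tomj,rcot] -> 12 lines: rmtg zew fgps yhi uryu lbvax wrf opqap tomj rcot yzkx obi
Hunk 2: at line 1 remove [fgps,yhi,uryu] add [nzri] -> 10 lines: rmtg zew nzri lbvax wrf opqap tomj rcot yzkx obi
Hunk 3: at line 5 remove [opqap] add [milfi,kmrny,gyne] -> 12 lines: rmtg zew nzri lbvax wrf milfi kmrny gyne tomj rcot yzkx obi
Hunk 4: at line 3 remove [lbvax] add [obzl,rtgvv,aad] -> 14 lines: rmtg zew nzri obzl rtgvv aad wrf milfi kmrny gyne tomj rcot yzkx obi
Hunk 5: at line 6 remove [wrf,milfi,kmrny] add [adsr] -> 12 lines: rmtg zew nzri obzl rtgvv aad adsr gyne tomj rcot yzkx obi
Final line count: 12

Answer: 12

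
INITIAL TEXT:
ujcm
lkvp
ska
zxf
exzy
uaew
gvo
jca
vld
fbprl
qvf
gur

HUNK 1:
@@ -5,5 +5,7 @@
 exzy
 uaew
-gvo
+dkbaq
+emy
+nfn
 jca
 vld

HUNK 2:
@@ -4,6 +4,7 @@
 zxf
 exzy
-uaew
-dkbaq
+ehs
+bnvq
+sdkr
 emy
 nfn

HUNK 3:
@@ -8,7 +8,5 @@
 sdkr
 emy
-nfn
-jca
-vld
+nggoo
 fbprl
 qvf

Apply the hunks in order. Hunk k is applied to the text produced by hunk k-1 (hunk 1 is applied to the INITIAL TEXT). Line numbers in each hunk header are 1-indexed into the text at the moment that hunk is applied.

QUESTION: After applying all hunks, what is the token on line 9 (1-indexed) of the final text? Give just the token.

Hunk 1: at line 5 remove [gvo] add [dkbaq,emy,nfn] -> 14 lines: ujcm lkvp ska zxf exzy uaew dkbaq emy nfn jca vld fbprl qvf gur
Hunk 2: at line 4 remove [uaew,dkbaq] add [ehs,bnvq,sdkr] -> 15 lines: ujcm lkvp ska zxf exzy ehs bnvq sdkr emy nfn jca vld fbprl qvf gur
Hunk 3: at line 8 remove [nfn,jca,vld] add [nggoo] -> 13 lines: ujcm lkvp ska zxf exzy ehs bnvq sdkr emy nggoo fbprl qvf gur
Final line 9: emy

Answer: emy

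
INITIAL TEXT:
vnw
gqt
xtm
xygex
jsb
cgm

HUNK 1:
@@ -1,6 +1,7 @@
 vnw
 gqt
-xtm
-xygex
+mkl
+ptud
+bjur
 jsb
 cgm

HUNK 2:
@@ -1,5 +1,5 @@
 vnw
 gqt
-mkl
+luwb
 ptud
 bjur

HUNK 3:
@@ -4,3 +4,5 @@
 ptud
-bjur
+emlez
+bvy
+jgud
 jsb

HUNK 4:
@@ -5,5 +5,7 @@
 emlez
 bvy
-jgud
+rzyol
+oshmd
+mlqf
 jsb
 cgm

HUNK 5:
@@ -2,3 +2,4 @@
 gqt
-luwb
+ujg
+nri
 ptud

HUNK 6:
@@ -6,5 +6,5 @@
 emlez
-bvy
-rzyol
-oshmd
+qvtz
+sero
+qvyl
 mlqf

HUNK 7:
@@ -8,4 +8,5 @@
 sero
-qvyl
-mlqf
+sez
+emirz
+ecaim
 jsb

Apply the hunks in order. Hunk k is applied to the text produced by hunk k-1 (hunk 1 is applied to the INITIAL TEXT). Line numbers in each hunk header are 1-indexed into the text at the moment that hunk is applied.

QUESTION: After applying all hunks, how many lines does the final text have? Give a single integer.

Hunk 1: at line 1 remove [xtm,xygex] add [mkl,ptud,bjur] -> 7 lines: vnw gqt mkl ptud bjur jsb cgm
Hunk 2: at line 1 remove [mkl] add [luwb] -> 7 lines: vnw gqt luwb ptud bjur jsb cgm
Hunk 3: at line 4 remove [bjur] add [emlez,bvy,jgud] -> 9 lines: vnw gqt luwb ptud emlez bvy jgud jsb cgm
Hunk 4: at line 5 remove [jgud] add [rzyol,oshmd,mlqf] -> 11 lines: vnw gqt luwb ptud emlez bvy rzyol oshmd mlqf jsb cgm
Hunk 5: at line 2 remove [luwb] add [ujg,nri] -> 12 lines: vnw gqt ujg nri ptud emlez bvy rzyol oshmd mlqf jsb cgm
Hunk 6: at line 6 remove [bvy,rzyol,oshmd] add [qvtz,sero,qvyl] -> 12 lines: vnw gqt ujg nri ptud emlez qvtz sero qvyl mlqf jsb cgm
Hunk 7: at line 8 remove [qvyl,mlqf] add [sez,emirz,ecaim] -> 13 lines: vnw gqt ujg nri ptud emlez qvtz sero sez emirz ecaim jsb cgm
Final line count: 13

Answer: 13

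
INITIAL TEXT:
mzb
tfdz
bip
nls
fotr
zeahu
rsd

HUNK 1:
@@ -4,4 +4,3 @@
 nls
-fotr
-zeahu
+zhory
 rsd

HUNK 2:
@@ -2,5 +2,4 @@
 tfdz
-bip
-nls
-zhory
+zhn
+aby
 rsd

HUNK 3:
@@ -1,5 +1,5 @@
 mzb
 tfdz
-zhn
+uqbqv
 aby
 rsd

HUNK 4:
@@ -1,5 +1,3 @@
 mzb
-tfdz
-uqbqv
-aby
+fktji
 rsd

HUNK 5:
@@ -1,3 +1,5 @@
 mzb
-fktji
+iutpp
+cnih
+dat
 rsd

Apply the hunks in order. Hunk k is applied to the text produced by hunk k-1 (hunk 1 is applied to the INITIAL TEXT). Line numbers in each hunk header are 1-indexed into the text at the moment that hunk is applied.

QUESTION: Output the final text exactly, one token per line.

Answer: mzb
iutpp
cnih
dat
rsd

Derivation:
Hunk 1: at line 4 remove [fotr,zeahu] add [zhory] -> 6 lines: mzb tfdz bip nls zhory rsd
Hunk 2: at line 2 remove [bip,nls,zhory] add [zhn,aby] -> 5 lines: mzb tfdz zhn aby rsd
Hunk 3: at line 1 remove [zhn] add [uqbqv] -> 5 lines: mzb tfdz uqbqv aby rsd
Hunk 4: at line 1 remove [tfdz,uqbqv,aby] add [fktji] -> 3 lines: mzb fktji rsd
Hunk 5: at line 1 remove [fktji] add [iutpp,cnih,dat] -> 5 lines: mzb iutpp cnih dat rsd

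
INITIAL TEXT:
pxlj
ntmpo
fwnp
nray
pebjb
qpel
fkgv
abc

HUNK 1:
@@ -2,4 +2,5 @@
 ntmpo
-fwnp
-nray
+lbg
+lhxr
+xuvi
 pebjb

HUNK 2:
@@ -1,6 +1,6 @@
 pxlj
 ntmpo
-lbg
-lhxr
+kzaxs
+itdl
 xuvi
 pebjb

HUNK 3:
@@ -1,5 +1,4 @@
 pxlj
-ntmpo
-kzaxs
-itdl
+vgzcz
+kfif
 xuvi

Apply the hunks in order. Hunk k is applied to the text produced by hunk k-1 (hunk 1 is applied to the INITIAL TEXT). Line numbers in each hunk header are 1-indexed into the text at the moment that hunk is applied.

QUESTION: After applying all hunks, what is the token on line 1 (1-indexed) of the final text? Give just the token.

Answer: pxlj

Derivation:
Hunk 1: at line 2 remove [fwnp,nray] add [lbg,lhxr,xuvi] -> 9 lines: pxlj ntmpo lbg lhxr xuvi pebjb qpel fkgv abc
Hunk 2: at line 1 remove [lbg,lhxr] add [kzaxs,itdl] -> 9 lines: pxlj ntmpo kzaxs itdl xuvi pebjb qpel fkgv abc
Hunk 3: at line 1 remove [ntmpo,kzaxs,itdl] add [vgzcz,kfif] -> 8 lines: pxlj vgzcz kfif xuvi pebjb qpel fkgv abc
Final line 1: pxlj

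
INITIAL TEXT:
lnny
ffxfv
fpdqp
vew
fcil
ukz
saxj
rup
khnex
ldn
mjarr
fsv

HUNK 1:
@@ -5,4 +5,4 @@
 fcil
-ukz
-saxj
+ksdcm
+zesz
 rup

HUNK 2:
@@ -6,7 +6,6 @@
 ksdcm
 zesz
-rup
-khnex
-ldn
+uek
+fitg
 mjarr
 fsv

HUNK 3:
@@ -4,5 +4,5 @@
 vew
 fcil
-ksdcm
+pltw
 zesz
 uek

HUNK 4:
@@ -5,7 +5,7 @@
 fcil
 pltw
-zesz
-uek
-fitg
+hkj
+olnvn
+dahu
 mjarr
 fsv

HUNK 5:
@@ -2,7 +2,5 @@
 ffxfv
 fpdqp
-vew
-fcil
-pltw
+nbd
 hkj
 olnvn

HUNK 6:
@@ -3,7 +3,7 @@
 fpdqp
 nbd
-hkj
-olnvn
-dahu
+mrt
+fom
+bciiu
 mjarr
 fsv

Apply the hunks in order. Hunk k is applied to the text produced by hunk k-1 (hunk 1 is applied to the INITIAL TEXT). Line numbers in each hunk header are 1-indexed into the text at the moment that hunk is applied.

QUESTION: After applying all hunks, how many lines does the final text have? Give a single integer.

Answer: 9

Derivation:
Hunk 1: at line 5 remove [ukz,saxj] add [ksdcm,zesz] -> 12 lines: lnny ffxfv fpdqp vew fcil ksdcm zesz rup khnex ldn mjarr fsv
Hunk 2: at line 6 remove [rup,khnex,ldn] add [uek,fitg] -> 11 lines: lnny ffxfv fpdqp vew fcil ksdcm zesz uek fitg mjarr fsv
Hunk 3: at line 4 remove [ksdcm] add [pltw] -> 11 lines: lnny ffxfv fpdqp vew fcil pltw zesz uek fitg mjarr fsv
Hunk 4: at line 5 remove [zesz,uek,fitg] add [hkj,olnvn,dahu] -> 11 lines: lnny ffxfv fpdqp vew fcil pltw hkj olnvn dahu mjarr fsv
Hunk 5: at line 2 remove [vew,fcil,pltw] add [nbd] -> 9 lines: lnny ffxfv fpdqp nbd hkj olnvn dahu mjarr fsv
Hunk 6: at line 3 remove [hkj,olnvn,dahu] add [mrt,fom,bciiu] -> 9 lines: lnny ffxfv fpdqp nbd mrt fom bciiu mjarr fsv
Final line count: 9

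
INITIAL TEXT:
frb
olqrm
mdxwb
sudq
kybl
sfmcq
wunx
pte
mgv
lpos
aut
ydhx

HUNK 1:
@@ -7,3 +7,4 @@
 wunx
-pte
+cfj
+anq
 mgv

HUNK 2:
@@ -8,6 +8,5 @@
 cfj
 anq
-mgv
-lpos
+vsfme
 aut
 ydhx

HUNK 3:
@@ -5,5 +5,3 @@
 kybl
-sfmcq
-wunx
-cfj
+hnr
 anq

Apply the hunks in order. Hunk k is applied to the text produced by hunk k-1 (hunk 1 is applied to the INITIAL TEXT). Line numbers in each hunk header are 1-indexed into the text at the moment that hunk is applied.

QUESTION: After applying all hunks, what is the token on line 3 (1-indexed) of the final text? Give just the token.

Answer: mdxwb

Derivation:
Hunk 1: at line 7 remove [pte] add [cfj,anq] -> 13 lines: frb olqrm mdxwb sudq kybl sfmcq wunx cfj anq mgv lpos aut ydhx
Hunk 2: at line 8 remove [mgv,lpos] add [vsfme] -> 12 lines: frb olqrm mdxwb sudq kybl sfmcq wunx cfj anq vsfme aut ydhx
Hunk 3: at line 5 remove [sfmcq,wunx,cfj] add [hnr] -> 10 lines: frb olqrm mdxwb sudq kybl hnr anq vsfme aut ydhx
Final line 3: mdxwb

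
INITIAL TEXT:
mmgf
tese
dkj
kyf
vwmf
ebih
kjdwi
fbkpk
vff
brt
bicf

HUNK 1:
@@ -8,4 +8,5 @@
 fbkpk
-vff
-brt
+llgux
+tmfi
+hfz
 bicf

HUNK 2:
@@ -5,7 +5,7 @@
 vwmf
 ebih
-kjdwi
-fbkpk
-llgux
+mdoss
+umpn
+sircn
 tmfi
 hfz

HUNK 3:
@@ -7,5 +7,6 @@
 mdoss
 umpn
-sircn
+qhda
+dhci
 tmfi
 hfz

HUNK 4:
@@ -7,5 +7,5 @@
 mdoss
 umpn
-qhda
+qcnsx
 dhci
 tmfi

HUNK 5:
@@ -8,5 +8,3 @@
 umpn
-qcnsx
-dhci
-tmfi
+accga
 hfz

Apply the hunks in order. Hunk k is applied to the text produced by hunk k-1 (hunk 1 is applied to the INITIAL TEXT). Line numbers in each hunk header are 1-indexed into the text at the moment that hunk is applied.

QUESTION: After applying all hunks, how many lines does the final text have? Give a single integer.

Answer: 11

Derivation:
Hunk 1: at line 8 remove [vff,brt] add [llgux,tmfi,hfz] -> 12 lines: mmgf tese dkj kyf vwmf ebih kjdwi fbkpk llgux tmfi hfz bicf
Hunk 2: at line 5 remove [kjdwi,fbkpk,llgux] add [mdoss,umpn,sircn] -> 12 lines: mmgf tese dkj kyf vwmf ebih mdoss umpn sircn tmfi hfz bicf
Hunk 3: at line 7 remove [sircn] add [qhda,dhci] -> 13 lines: mmgf tese dkj kyf vwmf ebih mdoss umpn qhda dhci tmfi hfz bicf
Hunk 4: at line 7 remove [qhda] add [qcnsx] -> 13 lines: mmgf tese dkj kyf vwmf ebih mdoss umpn qcnsx dhci tmfi hfz bicf
Hunk 5: at line 8 remove [qcnsx,dhci,tmfi] add [accga] -> 11 lines: mmgf tese dkj kyf vwmf ebih mdoss umpn accga hfz bicf
Final line count: 11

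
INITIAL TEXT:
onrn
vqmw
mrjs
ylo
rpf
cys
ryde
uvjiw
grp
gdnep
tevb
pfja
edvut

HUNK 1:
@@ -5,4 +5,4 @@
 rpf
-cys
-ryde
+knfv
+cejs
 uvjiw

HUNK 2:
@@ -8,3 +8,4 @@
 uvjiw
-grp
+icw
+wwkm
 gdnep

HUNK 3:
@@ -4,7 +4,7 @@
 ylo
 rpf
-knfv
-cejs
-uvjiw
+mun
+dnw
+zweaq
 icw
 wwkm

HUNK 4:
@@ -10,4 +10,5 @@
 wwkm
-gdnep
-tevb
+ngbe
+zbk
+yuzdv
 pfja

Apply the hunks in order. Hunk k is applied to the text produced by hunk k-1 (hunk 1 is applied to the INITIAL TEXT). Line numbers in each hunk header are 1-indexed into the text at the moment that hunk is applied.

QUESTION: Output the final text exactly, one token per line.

Hunk 1: at line 5 remove [cys,ryde] add [knfv,cejs] -> 13 lines: onrn vqmw mrjs ylo rpf knfv cejs uvjiw grp gdnep tevb pfja edvut
Hunk 2: at line 8 remove [grp] add [icw,wwkm] -> 14 lines: onrn vqmw mrjs ylo rpf knfv cejs uvjiw icw wwkm gdnep tevb pfja edvut
Hunk 3: at line 4 remove [knfv,cejs,uvjiw] add [mun,dnw,zweaq] -> 14 lines: onrn vqmw mrjs ylo rpf mun dnw zweaq icw wwkm gdnep tevb pfja edvut
Hunk 4: at line 10 remove [gdnep,tevb] add [ngbe,zbk,yuzdv] -> 15 lines: onrn vqmw mrjs ylo rpf mun dnw zweaq icw wwkm ngbe zbk yuzdv pfja edvut

Answer: onrn
vqmw
mrjs
ylo
rpf
mun
dnw
zweaq
icw
wwkm
ngbe
zbk
yuzdv
pfja
edvut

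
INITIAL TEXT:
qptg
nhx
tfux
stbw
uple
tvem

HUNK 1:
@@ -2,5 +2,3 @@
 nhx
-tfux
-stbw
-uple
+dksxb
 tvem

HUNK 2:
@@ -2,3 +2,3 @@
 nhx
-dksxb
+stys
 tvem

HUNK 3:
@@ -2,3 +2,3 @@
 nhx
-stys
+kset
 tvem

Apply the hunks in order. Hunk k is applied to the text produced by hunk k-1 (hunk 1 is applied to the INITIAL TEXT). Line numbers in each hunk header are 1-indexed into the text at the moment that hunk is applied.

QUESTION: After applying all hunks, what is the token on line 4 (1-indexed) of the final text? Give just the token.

Answer: tvem

Derivation:
Hunk 1: at line 2 remove [tfux,stbw,uple] add [dksxb] -> 4 lines: qptg nhx dksxb tvem
Hunk 2: at line 2 remove [dksxb] add [stys] -> 4 lines: qptg nhx stys tvem
Hunk 3: at line 2 remove [stys] add [kset] -> 4 lines: qptg nhx kset tvem
Final line 4: tvem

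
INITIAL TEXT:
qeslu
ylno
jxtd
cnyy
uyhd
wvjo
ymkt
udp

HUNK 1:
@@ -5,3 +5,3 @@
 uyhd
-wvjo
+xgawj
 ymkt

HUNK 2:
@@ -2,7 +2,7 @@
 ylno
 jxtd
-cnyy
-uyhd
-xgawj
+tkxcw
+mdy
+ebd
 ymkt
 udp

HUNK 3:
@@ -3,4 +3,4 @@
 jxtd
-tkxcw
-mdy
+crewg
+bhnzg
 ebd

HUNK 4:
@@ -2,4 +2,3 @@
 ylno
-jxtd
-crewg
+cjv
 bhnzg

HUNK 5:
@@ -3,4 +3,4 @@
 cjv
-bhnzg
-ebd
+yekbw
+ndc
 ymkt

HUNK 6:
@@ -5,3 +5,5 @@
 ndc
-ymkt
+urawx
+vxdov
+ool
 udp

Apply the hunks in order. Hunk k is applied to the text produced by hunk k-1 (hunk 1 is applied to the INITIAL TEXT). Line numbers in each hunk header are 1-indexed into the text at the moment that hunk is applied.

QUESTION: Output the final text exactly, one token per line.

Hunk 1: at line 5 remove [wvjo] add [xgawj] -> 8 lines: qeslu ylno jxtd cnyy uyhd xgawj ymkt udp
Hunk 2: at line 2 remove [cnyy,uyhd,xgawj] add [tkxcw,mdy,ebd] -> 8 lines: qeslu ylno jxtd tkxcw mdy ebd ymkt udp
Hunk 3: at line 3 remove [tkxcw,mdy] add [crewg,bhnzg] -> 8 lines: qeslu ylno jxtd crewg bhnzg ebd ymkt udp
Hunk 4: at line 2 remove [jxtd,crewg] add [cjv] -> 7 lines: qeslu ylno cjv bhnzg ebd ymkt udp
Hunk 5: at line 3 remove [bhnzg,ebd] add [yekbw,ndc] -> 7 lines: qeslu ylno cjv yekbw ndc ymkt udp
Hunk 6: at line 5 remove [ymkt] add [urawx,vxdov,ool] -> 9 lines: qeslu ylno cjv yekbw ndc urawx vxdov ool udp

Answer: qeslu
ylno
cjv
yekbw
ndc
urawx
vxdov
ool
udp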